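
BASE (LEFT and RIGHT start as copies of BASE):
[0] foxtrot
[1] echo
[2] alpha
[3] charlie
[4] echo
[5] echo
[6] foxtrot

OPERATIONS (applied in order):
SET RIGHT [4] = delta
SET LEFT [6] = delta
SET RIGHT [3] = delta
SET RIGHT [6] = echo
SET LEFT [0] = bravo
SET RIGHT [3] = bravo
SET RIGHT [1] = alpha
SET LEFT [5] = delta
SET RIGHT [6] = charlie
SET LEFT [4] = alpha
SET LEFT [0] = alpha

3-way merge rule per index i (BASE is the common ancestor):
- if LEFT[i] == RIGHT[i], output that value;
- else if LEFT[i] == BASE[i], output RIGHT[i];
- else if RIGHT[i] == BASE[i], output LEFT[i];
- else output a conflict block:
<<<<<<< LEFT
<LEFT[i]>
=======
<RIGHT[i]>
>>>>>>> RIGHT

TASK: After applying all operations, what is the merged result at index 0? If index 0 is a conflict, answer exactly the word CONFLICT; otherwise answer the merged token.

Answer: alpha

Derivation:
Final LEFT:  [alpha, echo, alpha, charlie, alpha, delta, delta]
Final RIGHT: [foxtrot, alpha, alpha, bravo, delta, echo, charlie]
i=0: L=alpha, R=foxtrot=BASE -> take LEFT -> alpha
i=1: L=echo=BASE, R=alpha -> take RIGHT -> alpha
i=2: L=alpha R=alpha -> agree -> alpha
i=3: L=charlie=BASE, R=bravo -> take RIGHT -> bravo
i=4: BASE=echo L=alpha R=delta all differ -> CONFLICT
i=5: L=delta, R=echo=BASE -> take LEFT -> delta
i=6: BASE=foxtrot L=delta R=charlie all differ -> CONFLICT
Index 0 -> alpha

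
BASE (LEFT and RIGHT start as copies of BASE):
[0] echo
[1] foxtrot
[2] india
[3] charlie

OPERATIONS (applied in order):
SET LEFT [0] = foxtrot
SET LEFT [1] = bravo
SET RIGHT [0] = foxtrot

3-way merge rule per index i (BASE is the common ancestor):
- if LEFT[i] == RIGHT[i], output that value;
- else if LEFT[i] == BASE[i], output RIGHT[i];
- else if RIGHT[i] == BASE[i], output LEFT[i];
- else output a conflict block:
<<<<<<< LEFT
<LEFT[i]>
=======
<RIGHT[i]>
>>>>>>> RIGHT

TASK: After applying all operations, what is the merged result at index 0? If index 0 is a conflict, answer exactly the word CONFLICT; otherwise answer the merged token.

Final LEFT:  [foxtrot, bravo, india, charlie]
Final RIGHT: [foxtrot, foxtrot, india, charlie]
i=0: L=foxtrot R=foxtrot -> agree -> foxtrot
i=1: L=bravo, R=foxtrot=BASE -> take LEFT -> bravo
i=2: L=india R=india -> agree -> india
i=3: L=charlie R=charlie -> agree -> charlie
Index 0 -> foxtrot

Answer: foxtrot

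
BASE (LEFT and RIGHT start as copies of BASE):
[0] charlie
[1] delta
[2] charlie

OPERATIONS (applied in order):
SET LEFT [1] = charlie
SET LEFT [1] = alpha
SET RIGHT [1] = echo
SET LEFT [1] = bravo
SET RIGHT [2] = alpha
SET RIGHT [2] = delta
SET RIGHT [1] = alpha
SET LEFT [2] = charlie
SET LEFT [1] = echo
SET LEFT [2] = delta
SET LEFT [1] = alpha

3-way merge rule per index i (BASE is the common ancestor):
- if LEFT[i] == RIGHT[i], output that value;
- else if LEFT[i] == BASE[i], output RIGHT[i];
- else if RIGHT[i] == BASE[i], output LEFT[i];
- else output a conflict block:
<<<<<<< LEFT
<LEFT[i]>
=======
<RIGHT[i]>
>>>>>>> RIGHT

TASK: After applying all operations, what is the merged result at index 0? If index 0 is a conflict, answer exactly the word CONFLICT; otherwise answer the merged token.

Final LEFT:  [charlie, alpha, delta]
Final RIGHT: [charlie, alpha, delta]
i=0: L=charlie R=charlie -> agree -> charlie
i=1: L=alpha R=alpha -> agree -> alpha
i=2: L=delta R=delta -> agree -> delta
Index 0 -> charlie

Answer: charlie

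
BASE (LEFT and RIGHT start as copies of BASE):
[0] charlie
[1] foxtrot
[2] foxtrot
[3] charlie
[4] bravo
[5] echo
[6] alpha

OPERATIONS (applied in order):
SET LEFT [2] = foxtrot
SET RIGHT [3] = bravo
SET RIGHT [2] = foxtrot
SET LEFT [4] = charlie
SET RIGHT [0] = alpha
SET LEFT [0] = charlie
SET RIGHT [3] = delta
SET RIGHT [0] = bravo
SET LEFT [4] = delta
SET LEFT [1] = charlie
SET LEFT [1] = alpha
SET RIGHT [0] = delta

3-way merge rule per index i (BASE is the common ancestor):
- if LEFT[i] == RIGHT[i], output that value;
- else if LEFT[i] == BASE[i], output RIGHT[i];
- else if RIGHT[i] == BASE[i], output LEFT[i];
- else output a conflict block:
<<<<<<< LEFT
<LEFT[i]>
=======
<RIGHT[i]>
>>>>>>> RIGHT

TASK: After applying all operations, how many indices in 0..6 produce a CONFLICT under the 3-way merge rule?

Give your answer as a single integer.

Final LEFT:  [charlie, alpha, foxtrot, charlie, delta, echo, alpha]
Final RIGHT: [delta, foxtrot, foxtrot, delta, bravo, echo, alpha]
i=0: L=charlie=BASE, R=delta -> take RIGHT -> delta
i=1: L=alpha, R=foxtrot=BASE -> take LEFT -> alpha
i=2: L=foxtrot R=foxtrot -> agree -> foxtrot
i=3: L=charlie=BASE, R=delta -> take RIGHT -> delta
i=4: L=delta, R=bravo=BASE -> take LEFT -> delta
i=5: L=echo R=echo -> agree -> echo
i=6: L=alpha R=alpha -> agree -> alpha
Conflict count: 0

Answer: 0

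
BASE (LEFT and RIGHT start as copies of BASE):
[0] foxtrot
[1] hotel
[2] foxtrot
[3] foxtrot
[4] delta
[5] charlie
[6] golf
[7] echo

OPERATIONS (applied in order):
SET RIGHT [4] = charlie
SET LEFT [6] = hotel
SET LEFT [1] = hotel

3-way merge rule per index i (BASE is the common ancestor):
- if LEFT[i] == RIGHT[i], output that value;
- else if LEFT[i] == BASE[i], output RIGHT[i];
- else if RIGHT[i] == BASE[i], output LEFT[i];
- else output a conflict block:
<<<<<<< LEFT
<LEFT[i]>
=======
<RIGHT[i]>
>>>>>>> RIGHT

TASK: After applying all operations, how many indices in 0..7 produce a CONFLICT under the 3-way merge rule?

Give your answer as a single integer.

Final LEFT:  [foxtrot, hotel, foxtrot, foxtrot, delta, charlie, hotel, echo]
Final RIGHT: [foxtrot, hotel, foxtrot, foxtrot, charlie, charlie, golf, echo]
i=0: L=foxtrot R=foxtrot -> agree -> foxtrot
i=1: L=hotel R=hotel -> agree -> hotel
i=2: L=foxtrot R=foxtrot -> agree -> foxtrot
i=3: L=foxtrot R=foxtrot -> agree -> foxtrot
i=4: L=delta=BASE, R=charlie -> take RIGHT -> charlie
i=5: L=charlie R=charlie -> agree -> charlie
i=6: L=hotel, R=golf=BASE -> take LEFT -> hotel
i=7: L=echo R=echo -> agree -> echo
Conflict count: 0

Answer: 0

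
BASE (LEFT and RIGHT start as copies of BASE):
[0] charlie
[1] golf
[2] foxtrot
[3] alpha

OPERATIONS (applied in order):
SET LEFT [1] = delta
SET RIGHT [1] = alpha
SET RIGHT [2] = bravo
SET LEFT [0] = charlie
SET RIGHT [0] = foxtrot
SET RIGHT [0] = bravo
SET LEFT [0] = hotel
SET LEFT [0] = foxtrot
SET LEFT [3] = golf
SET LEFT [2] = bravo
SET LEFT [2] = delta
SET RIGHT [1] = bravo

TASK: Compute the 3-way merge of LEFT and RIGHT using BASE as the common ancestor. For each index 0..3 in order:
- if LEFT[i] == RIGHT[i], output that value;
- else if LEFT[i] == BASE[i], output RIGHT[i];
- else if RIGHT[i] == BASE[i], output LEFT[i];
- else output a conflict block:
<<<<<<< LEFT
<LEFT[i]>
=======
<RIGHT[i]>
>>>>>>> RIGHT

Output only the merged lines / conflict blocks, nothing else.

Answer: <<<<<<< LEFT
foxtrot
=======
bravo
>>>>>>> RIGHT
<<<<<<< LEFT
delta
=======
bravo
>>>>>>> RIGHT
<<<<<<< LEFT
delta
=======
bravo
>>>>>>> RIGHT
golf

Derivation:
Final LEFT:  [foxtrot, delta, delta, golf]
Final RIGHT: [bravo, bravo, bravo, alpha]
i=0: BASE=charlie L=foxtrot R=bravo all differ -> CONFLICT
i=1: BASE=golf L=delta R=bravo all differ -> CONFLICT
i=2: BASE=foxtrot L=delta R=bravo all differ -> CONFLICT
i=3: L=golf, R=alpha=BASE -> take LEFT -> golf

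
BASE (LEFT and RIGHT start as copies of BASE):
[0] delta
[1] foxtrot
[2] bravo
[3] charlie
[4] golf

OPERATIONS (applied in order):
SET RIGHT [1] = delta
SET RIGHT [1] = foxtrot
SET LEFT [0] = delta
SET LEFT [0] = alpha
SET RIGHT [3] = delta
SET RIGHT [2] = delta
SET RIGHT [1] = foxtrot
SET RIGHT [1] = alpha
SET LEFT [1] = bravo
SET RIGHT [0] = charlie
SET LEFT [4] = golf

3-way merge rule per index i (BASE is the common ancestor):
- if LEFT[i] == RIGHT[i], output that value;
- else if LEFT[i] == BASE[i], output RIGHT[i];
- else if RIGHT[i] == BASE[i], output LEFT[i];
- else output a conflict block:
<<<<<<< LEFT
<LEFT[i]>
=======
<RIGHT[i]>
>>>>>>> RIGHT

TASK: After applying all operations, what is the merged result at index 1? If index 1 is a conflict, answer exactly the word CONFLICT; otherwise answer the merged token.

Final LEFT:  [alpha, bravo, bravo, charlie, golf]
Final RIGHT: [charlie, alpha, delta, delta, golf]
i=0: BASE=delta L=alpha R=charlie all differ -> CONFLICT
i=1: BASE=foxtrot L=bravo R=alpha all differ -> CONFLICT
i=2: L=bravo=BASE, R=delta -> take RIGHT -> delta
i=3: L=charlie=BASE, R=delta -> take RIGHT -> delta
i=4: L=golf R=golf -> agree -> golf
Index 1 -> CONFLICT

Answer: CONFLICT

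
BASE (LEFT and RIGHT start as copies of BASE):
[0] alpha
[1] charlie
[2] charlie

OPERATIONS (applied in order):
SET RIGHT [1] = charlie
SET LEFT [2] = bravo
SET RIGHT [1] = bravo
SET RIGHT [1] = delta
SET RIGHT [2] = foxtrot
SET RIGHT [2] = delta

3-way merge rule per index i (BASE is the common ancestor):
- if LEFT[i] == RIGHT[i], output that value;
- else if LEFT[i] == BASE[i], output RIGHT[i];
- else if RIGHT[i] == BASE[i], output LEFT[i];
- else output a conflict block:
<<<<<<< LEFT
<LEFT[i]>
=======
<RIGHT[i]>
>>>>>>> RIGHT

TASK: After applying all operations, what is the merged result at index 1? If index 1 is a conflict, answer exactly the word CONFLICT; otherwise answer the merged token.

Answer: delta

Derivation:
Final LEFT:  [alpha, charlie, bravo]
Final RIGHT: [alpha, delta, delta]
i=0: L=alpha R=alpha -> agree -> alpha
i=1: L=charlie=BASE, R=delta -> take RIGHT -> delta
i=2: BASE=charlie L=bravo R=delta all differ -> CONFLICT
Index 1 -> delta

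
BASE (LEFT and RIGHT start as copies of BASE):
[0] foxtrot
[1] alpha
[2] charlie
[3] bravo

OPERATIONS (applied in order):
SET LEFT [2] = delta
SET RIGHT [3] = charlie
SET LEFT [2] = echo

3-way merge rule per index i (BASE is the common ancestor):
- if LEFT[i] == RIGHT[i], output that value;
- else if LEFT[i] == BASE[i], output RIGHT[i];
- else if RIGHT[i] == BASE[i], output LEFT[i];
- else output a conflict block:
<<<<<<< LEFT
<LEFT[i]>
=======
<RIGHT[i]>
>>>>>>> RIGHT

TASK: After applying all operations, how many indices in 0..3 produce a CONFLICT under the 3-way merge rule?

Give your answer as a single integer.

Answer: 0

Derivation:
Final LEFT:  [foxtrot, alpha, echo, bravo]
Final RIGHT: [foxtrot, alpha, charlie, charlie]
i=0: L=foxtrot R=foxtrot -> agree -> foxtrot
i=1: L=alpha R=alpha -> agree -> alpha
i=2: L=echo, R=charlie=BASE -> take LEFT -> echo
i=3: L=bravo=BASE, R=charlie -> take RIGHT -> charlie
Conflict count: 0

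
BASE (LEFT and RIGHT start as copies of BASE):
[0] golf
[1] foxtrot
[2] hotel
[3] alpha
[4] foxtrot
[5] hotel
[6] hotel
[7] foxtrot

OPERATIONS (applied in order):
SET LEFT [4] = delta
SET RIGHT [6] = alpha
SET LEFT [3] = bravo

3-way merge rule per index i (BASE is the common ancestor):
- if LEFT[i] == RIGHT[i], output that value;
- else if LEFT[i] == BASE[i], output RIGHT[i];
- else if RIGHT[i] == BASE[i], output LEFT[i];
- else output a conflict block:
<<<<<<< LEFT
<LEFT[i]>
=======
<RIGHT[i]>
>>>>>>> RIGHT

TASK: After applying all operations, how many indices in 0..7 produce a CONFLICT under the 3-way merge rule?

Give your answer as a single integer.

Final LEFT:  [golf, foxtrot, hotel, bravo, delta, hotel, hotel, foxtrot]
Final RIGHT: [golf, foxtrot, hotel, alpha, foxtrot, hotel, alpha, foxtrot]
i=0: L=golf R=golf -> agree -> golf
i=1: L=foxtrot R=foxtrot -> agree -> foxtrot
i=2: L=hotel R=hotel -> agree -> hotel
i=3: L=bravo, R=alpha=BASE -> take LEFT -> bravo
i=4: L=delta, R=foxtrot=BASE -> take LEFT -> delta
i=5: L=hotel R=hotel -> agree -> hotel
i=6: L=hotel=BASE, R=alpha -> take RIGHT -> alpha
i=7: L=foxtrot R=foxtrot -> agree -> foxtrot
Conflict count: 0

Answer: 0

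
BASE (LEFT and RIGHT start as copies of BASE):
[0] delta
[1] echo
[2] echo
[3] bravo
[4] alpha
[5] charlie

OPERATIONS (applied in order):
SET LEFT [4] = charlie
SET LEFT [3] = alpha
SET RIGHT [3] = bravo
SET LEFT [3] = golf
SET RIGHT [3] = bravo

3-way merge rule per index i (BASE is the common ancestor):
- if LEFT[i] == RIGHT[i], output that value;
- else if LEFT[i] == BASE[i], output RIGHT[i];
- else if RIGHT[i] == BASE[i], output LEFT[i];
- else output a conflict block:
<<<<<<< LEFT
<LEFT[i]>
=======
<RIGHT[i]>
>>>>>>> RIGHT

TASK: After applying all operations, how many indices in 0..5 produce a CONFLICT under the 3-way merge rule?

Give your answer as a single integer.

Answer: 0

Derivation:
Final LEFT:  [delta, echo, echo, golf, charlie, charlie]
Final RIGHT: [delta, echo, echo, bravo, alpha, charlie]
i=0: L=delta R=delta -> agree -> delta
i=1: L=echo R=echo -> agree -> echo
i=2: L=echo R=echo -> agree -> echo
i=3: L=golf, R=bravo=BASE -> take LEFT -> golf
i=4: L=charlie, R=alpha=BASE -> take LEFT -> charlie
i=5: L=charlie R=charlie -> agree -> charlie
Conflict count: 0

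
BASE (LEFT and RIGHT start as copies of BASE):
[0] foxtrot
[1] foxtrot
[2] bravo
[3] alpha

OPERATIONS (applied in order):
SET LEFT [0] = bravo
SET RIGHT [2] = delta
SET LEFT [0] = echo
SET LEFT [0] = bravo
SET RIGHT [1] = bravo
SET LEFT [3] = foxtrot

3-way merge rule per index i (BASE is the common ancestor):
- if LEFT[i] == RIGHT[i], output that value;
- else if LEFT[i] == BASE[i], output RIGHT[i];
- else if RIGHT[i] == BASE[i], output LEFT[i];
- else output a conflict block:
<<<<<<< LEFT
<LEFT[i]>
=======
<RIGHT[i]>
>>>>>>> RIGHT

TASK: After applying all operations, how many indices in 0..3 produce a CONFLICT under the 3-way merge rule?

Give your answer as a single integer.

Answer: 0

Derivation:
Final LEFT:  [bravo, foxtrot, bravo, foxtrot]
Final RIGHT: [foxtrot, bravo, delta, alpha]
i=0: L=bravo, R=foxtrot=BASE -> take LEFT -> bravo
i=1: L=foxtrot=BASE, R=bravo -> take RIGHT -> bravo
i=2: L=bravo=BASE, R=delta -> take RIGHT -> delta
i=3: L=foxtrot, R=alpha=BASE -> take LEFT -> foxtrot
Conflict count: 0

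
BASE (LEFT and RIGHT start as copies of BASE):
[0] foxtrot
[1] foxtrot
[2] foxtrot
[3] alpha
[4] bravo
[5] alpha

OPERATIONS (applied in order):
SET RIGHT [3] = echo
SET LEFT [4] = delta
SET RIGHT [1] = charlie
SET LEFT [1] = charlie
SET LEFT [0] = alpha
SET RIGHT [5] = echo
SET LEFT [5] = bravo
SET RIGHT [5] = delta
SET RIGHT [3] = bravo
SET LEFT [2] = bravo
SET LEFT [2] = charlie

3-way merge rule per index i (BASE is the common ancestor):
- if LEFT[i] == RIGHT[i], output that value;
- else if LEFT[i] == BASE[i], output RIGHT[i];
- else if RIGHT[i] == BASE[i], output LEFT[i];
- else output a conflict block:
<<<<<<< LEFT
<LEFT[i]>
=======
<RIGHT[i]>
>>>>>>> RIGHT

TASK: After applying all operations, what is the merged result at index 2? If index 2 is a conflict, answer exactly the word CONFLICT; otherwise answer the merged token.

Final LEFT:  [alpha, charlie, charlie, alpha, delta, bravo]
Final RIGHT: [foxtrot, charlie, foxtrot, bravo, bravo, delta]
i=0: L=alpha, R=foxtrot=BASE -> take LEFT -> alpha
i=1: L=charlie R=charlie -> agree -> charlie
i=2: L=charlie, R=foxtrot=BASE -> take LEFT -> charlie
i=3: L=alpha=BASE, R=bravo -> take RIGHT -> bravo
i=4: L=delta, R=bravo=BASE -> take LEFT -> delta
i=5: BASE=alpha L=bravo R=delta all differ -> CONFLICT
Index 2 -> charlie

Answer: charlie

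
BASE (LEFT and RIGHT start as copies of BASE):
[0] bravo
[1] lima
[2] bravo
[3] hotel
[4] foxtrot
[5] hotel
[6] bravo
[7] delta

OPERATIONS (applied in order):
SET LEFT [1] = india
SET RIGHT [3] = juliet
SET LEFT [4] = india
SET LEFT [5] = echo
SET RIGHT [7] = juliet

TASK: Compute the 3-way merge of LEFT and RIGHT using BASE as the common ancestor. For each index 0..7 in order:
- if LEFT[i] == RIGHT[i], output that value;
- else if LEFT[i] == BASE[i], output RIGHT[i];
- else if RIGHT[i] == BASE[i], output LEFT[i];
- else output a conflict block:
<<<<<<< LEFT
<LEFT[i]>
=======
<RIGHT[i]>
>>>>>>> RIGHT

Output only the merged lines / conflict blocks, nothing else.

Answer: bravo
india
bravo
juliet
india
echo
bravo
juliet

Derivation:
Final LEFT:  [bravo, india, bravo, hotel, india, echo, bravo, delta]
Final RIGHT: [bravo, lima, bravo, juliet, foxtrot, hotel, bravo, juliet]
i=0: L=bravo R=bravo -> agree -> bravo
i=1: L=india, R=lima=BASE -> take LEFT -> india
i=2: L=bravo R=bravo -> agree -> bravo
i=3: L=hotel=BASE, R=juliet -> take RIGHT -> juliet
i=4: L=india, R=foxtrot=BASE -> take LEFT -> india
i=5: L=echo, R=hotel=BASE -> take LEFT -> echo
i=6: L=bravo R=bravo -> agree -> bravo
i=7: L=delta=BASE, R=juliet -> take RIGHT -> juliet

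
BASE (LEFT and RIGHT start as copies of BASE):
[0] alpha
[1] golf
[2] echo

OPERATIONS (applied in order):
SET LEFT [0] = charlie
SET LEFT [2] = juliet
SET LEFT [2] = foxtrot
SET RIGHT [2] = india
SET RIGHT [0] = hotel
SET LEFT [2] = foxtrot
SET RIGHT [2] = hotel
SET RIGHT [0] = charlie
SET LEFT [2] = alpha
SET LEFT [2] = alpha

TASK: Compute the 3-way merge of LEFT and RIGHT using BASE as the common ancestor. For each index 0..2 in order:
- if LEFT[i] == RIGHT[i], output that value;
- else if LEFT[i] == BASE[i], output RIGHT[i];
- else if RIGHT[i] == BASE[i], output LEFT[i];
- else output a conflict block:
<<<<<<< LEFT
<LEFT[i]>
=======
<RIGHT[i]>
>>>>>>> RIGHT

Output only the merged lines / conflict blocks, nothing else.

Answer: charlie
golf
<<<<<<< LEFT
alpha
=======
hotel
>>>>>>> RIGHT

Derivation:
Final LEFT:  [charlie, golf, alpha]
Final RIGHT: [charlie, golf, hotel]
i=0: L=charlie R=charlie -> agree -> charlie
i=1: L=golf R=golf -> agree -> golf
i=2: BASE=echo L=alpha R=hotel all differ -> CONFLICT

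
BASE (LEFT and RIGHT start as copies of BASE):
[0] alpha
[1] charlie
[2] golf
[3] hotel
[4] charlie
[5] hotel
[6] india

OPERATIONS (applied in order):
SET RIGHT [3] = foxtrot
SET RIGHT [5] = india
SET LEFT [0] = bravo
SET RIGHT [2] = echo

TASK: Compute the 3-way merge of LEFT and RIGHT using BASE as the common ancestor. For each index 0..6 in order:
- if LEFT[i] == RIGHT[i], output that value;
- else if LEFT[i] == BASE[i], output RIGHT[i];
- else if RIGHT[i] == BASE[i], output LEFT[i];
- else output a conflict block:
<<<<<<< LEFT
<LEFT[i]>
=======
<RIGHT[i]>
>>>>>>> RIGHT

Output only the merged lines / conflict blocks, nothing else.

Final LEFT:  [bravo, charlie, golf, hotel, charlie, hotel, india]
Final RIGHT: [alpha, charlie, echo, foxtrot, charlie, india, india]
i=0: L=bravo, R=alpha=BASE -> take LEFT -> bravo
i=1: L=charlie R=charlie -> agree -> charlie
i=2: L=golf=BASE, R=echo -> take RIGHT -> echo
i=3: L=hotel=BASE, R=foxtrot -> take RIGHT -> foxtrot
i=4: L=charlie R=charlie -> agree -> charlie
i=5: L=hotel=BASE, R=india -> take RIGHT -> india
i=6: L=india R=india -> agree -> india

Answer: bravo
charlie
echo
foxtrot
charlie
india
india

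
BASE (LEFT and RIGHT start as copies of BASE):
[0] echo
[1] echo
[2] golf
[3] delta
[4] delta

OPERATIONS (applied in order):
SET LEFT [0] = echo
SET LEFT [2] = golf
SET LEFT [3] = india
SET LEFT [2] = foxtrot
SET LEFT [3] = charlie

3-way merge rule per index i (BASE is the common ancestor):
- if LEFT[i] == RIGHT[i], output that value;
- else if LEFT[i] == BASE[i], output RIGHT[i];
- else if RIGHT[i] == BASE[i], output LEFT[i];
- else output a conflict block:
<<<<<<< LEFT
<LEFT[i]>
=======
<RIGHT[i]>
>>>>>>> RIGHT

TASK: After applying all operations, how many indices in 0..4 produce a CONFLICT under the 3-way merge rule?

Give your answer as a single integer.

Final LEFT:  [echo, echo, foxtrot, charlie, delta]
Final RIGHT: [echo, echo, golf, delta, delta]
i=0: L=echo R=echo -> agree -> echo
i=1: L=echo R=echo -> agree -> echo
i=2: L=foxtrot, R=golf=BASE -> take LEFT -> foxtrot
i=3: L=charlie, R=delta=BASE -> take LEFT -> charlie
i=4: L=delta R=delta -> agree -> delta
Conflict count: 0

Answer: 0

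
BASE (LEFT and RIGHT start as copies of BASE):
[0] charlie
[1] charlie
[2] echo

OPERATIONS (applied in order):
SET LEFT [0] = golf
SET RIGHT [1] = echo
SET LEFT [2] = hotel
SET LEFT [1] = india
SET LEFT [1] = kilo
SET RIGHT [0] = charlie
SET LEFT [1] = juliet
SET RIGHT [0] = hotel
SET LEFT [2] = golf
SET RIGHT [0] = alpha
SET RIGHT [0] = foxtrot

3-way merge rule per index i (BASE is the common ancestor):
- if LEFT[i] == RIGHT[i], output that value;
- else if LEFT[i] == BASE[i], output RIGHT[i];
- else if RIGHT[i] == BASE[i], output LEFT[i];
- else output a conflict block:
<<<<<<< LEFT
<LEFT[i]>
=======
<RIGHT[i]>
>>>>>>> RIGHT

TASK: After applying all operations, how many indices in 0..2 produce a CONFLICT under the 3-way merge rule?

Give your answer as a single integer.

Answer: 2

Derivation:
Final LEFT:  [golf, juliet, golf]
Final RIGHT: [foxtrot, echo, echo]
i=0: BASE=charlie L=golf R=foxtrot all differ -> CONFLICT
i=1: BASE=charlie L=juliet R=echo all differ -> CONFLICT
i=2: L=golf, R=echo=BASE -> take LEFT -> golf
Conflict count: 2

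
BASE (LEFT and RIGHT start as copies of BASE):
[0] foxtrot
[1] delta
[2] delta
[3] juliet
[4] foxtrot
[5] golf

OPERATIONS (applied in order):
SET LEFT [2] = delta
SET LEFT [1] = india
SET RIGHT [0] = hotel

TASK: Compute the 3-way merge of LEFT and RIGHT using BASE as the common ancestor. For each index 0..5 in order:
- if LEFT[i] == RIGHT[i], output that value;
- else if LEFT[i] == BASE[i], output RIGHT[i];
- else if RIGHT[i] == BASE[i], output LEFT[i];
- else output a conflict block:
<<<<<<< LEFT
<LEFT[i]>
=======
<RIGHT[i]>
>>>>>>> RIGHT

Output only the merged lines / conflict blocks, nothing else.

Answer: hotel
india
delta
juliet
foxtrot
golf

Derivation:
Final LEFT:  [foxtrot, india, delta, juliet, foxtrot, golf]
Final RIGHT: [hotel, delta, delta, juliet, foxtrot, golf]
i=0: L=foxtrot=BASE, R=hotel -> take RIGHT -> hotel
i=1: L=india, R=delta=BASE -> take LEFT -> india
i=2: L=delta R=delta -> agree -> delta
i=3: L=juliet R=juliet -> agree -> juliet
i=4: L=foxtrot R=foxtrot -> agree -> foxtrot
i=5: L=golf R=golf -> agree -> golf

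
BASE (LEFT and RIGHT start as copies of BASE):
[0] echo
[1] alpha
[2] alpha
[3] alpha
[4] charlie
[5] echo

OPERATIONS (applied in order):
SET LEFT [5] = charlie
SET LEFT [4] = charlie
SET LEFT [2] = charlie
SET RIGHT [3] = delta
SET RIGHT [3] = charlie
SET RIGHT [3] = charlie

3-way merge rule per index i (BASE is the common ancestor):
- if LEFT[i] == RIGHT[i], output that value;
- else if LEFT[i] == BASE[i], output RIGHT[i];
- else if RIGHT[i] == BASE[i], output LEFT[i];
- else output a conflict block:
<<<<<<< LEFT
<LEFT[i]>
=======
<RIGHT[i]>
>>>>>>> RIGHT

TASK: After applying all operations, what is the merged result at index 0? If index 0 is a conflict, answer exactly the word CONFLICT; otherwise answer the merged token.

Final LEFT:  [echo, alpha, charlie, alpha, charlie, charlie]
Final RIGHT: [echo, alpha, alpha, charlie, charlie, echo]
i=0: L=echo R=echo -> agree -> echo
i=1: L=alpha R=alpha -> agree -> alpha
i=2: L=charlie, R=alpha=BASE -> take LEFT -> charlie
i=3: L=alpha=BASE, R=charlie -> take RIGHT -> charlie
i=4: L=charlie R=charlie -> agree -> charlie
i=5: L=charlie, R=echo=BASE -> take LEFT -> charlie
Index 0 -> echo

Answer: echo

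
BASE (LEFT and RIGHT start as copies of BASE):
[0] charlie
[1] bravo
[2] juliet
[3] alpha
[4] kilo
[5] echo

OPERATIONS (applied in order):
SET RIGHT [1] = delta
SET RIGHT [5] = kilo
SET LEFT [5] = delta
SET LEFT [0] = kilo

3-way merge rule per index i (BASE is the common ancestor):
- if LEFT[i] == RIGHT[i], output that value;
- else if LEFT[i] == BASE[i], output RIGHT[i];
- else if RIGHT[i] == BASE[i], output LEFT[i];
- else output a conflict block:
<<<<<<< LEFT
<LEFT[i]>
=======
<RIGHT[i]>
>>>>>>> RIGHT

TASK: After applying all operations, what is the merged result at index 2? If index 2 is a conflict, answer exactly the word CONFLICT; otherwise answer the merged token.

Final LEFT:  [kilo, bravo, juliet, alpha, kilo, delta]
Final RIGHT: [charlie, delta, juliet, alpha, kilo, kilo]
i=0: L=kilo, R=charlie=BASE -> take LEFT -> kilo
i=1: L=bravo=BASE, R=delta -> take RIGHT -> delta
i=2: L=juliet R=juliet -> agree -> juliet
i=3: L=alpha R=alpha -> agree -> alpha
i=4: L=kilo R=kilo -> agree -> kilo
i=5: BASE=echo L=delta R=kilo all differ -> CONFLICT
Index 2 -> juliet

Answer: juliet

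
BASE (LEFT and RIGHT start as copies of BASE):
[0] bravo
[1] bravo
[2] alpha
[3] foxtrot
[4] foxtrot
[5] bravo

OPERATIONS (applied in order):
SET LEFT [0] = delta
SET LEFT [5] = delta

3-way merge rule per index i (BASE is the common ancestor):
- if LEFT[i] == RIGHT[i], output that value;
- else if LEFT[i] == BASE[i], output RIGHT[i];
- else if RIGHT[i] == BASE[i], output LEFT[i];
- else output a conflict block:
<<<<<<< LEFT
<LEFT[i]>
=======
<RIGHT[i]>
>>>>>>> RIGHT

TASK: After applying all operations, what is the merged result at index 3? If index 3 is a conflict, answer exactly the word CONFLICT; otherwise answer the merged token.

Answer: foxtrot

Derivation:
Final LEFT:  [delta, bravo, alpha, foxtrot, foxtrot, delta]
Final RIGHT: [bravo, bravo, alpha, foxtrot, foxtrot, bravo]
i=0: L=delta, R=bravo=BASE -> take LEFT -> delta
i=1: L=bravo R=bravo -> agree -> bravo
i=2: L=alpha R=alpha -> agree -> alpha
i=3: L=foxtrot R=foxtrot -> agree -> foxtrot
i=4: L=foxtrot R=foxtrot -> agree -> foxtrot
i=5: L=delta, R=bravo=BASE -> take LEFT -> delta
Index 3 -> foxtrot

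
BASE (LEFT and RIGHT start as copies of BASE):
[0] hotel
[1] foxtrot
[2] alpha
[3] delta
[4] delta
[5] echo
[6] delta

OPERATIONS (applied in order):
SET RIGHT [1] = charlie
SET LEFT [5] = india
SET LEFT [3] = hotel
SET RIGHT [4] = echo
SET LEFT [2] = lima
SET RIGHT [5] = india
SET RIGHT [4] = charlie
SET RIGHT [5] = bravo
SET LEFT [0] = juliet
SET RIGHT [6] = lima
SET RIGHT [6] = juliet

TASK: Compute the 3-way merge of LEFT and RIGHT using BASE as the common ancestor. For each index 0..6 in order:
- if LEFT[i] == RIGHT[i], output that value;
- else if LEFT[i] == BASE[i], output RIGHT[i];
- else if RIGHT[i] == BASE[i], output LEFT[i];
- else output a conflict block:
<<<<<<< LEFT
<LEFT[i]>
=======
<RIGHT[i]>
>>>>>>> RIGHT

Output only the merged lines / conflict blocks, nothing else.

Answer: juliet
charlie
lima
hotel
charlie
<<<<<<< LEFT
india
=======
bravo
>>>>>>> RIGHT
juliet

Derivation:
Final LEFT:  [juliet, foxtrot, lima, hotel, delta, india, delta]
Final RIGHT: [hotel, charlie, alpha, delta, charlie, bravo, juliet]
i=0: L=juliet, R=hotel=BASE -> take LEFT -> juliet
i=1: L=foxtrot=BASE, R=charlie -> take RIGHT -> charlie
i=2: L=lima, R=alpha=BASE -> take LEFT -> lima
i=3: L=hotel, R=delta=BASE -> take LEFT -> hotel
i=4: L=delta=BASE, R=charlie -> take RIGHT -> charlie
i=5: BASE=echo L=india R=bravo all differ -> CONFLICT
i=6: L=delta=BASE, R=juliet -> take RIGHT -> juliet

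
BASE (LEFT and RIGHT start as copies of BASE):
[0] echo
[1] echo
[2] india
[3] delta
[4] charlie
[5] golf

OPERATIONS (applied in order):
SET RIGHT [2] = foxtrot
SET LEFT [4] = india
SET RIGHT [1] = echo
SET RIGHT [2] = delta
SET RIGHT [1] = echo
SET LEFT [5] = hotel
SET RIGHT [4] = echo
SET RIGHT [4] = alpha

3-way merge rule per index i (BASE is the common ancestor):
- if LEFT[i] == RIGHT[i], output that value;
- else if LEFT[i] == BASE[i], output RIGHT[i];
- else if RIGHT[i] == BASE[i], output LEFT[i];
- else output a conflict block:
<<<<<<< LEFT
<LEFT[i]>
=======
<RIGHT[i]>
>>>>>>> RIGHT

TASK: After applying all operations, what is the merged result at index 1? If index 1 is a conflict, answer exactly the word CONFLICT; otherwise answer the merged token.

Final LEFT:  [echo, echo, india, delta, india, hotel]
Final RIGHT: [echo, echo, delta, delta, alpha, golf]
i=0: L=echo R=echo -> agree -> echo
i=1: L=echo R=echo -> agree -> echo
i=2: L=india=BASE, R=delta -> take RIGHT -> delta
i=3: L=delta R=delta -> agree -> delta
i=4: BASE=charlie L=india R=alpha all differ -> CONFLICT
i=5: L=hotel, R=golf=BASE -> take LEFT -> hotel
Index 1 -> echo

Answer: echo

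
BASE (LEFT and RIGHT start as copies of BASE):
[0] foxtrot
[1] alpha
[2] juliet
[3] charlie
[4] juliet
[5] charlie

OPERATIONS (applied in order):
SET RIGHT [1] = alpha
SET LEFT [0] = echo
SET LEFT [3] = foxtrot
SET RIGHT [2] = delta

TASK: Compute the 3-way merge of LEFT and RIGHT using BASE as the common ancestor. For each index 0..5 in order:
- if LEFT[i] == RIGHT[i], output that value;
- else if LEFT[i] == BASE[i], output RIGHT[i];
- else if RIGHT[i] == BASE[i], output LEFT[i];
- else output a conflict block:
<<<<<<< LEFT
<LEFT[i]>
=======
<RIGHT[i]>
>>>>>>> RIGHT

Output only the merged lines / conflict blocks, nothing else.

Answer: echo
alpha
delta
foxtrot
juliet
charlie

Derivation:
Final LEFT:  [echo, alpha, juliet, foxtrot, juliet, charlie]
Final RIGHT: [foxtrot, alpha, delta, charlie, juliet, charlie]
i=0: L=echo, R=foxtrot=BASE -> take LEFT -> echo
i=1: L=alpha R=alpha -> agree -> alpha
i=2: L=juliet=BASE, R=delta -> take RIGHT -> delta
i=3: L=foxtrot, R=charlie=BASE -> take LEFT -> foxtrot
i=4: L=juliet R=juliet -> agree -> juliet
i=5: L=charlie R=charlie -> agree -> charlie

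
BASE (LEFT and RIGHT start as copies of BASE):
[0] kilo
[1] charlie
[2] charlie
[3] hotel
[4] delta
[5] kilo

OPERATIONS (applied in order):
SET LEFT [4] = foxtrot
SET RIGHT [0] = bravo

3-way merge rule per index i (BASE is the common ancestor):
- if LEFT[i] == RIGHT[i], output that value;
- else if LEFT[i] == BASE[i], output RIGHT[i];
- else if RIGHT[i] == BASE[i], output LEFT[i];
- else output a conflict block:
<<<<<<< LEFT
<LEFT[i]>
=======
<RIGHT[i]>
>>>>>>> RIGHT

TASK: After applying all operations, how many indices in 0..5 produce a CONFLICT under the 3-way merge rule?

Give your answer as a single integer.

Answer: 0

Derivation:
Final LEFT:  [kilo, charlie, charlie, hotel, foxtrot, kilo]
Final RIGHT: [bravo, charlie, charlie, hotel, delta, kilo]
i=0: L=kilo=BASE, R=bravo -> take RIGHT -> bravo
i=1: L=charlie R=charlie -> agree -> charlie
i=2: L=charlie R=charlie -> agree -> charlie
i=3: L=hotel R=hotel -> agree -> hotel
i=4: L=foxtrot, R=delta=BASE -> take LEFT -> foxtrot
i=5: L=kilo R=kilo -> agree -> kilo
Conflict count: 0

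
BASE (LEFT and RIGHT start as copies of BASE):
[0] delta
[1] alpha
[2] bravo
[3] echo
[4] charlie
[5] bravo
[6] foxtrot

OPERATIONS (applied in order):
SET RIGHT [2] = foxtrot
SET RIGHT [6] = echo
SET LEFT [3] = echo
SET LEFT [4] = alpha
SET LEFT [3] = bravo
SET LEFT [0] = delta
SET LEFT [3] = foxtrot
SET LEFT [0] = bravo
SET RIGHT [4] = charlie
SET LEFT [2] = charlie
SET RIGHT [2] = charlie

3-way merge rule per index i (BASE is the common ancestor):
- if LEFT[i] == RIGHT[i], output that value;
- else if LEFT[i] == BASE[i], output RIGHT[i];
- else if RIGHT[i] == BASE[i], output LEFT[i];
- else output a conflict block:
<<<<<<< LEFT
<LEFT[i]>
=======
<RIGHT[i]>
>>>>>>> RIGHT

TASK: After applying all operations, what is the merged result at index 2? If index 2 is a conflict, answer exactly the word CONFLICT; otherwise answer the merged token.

Final LEFT:  [bravo, alpha, charlie, foxtrot, alpha, bravo, foxtrot]
Final RIGHT: [delta, alpha, charlie, echo, charlie, bravo, echo]
i=0: L=bravo, R=delta=BASE -> take LEFT -> bravo
i=1: L=alpha R=alpha -> agree -> alpha
i=2: L=charlie R=charlie -> agree -> charlie
i=3: L=foxtrot, R=echo=BASE -> take LEFT -> foxtrot
i=4: L=alpha, R=charlie=BASE -> take LEFT -> alpha
i=5: L=bravo R=bravo -> agree -> bravo
i=6: L=foxtrot=BASE, R=echo -> take RIGHT -> echo
Index 2 -> charlie

Answer: charlie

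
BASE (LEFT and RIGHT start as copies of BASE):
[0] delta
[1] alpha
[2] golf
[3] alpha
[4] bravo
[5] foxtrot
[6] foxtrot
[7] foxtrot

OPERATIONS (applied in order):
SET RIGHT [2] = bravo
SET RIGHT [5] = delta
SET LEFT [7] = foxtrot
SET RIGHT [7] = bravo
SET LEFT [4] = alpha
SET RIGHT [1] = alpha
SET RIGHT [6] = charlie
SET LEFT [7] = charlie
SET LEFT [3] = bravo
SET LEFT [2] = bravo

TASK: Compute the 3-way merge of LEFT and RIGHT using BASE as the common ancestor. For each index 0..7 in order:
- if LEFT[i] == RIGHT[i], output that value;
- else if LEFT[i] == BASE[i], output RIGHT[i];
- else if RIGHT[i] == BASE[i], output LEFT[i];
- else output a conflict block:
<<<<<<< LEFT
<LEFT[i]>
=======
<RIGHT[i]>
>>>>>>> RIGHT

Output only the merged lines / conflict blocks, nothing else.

Answer: delta
alpha
bravo
bravo
alpha
delta
charlie
<<<<<<< LEFT
charlie
=======
bravo
>>>>>>> RIGHT

Derivation:
Final LEFT:  [delta, alpha, bravo, bravo, alpha, foxtrot, foxtrot, charlie]
Final RIGHT: [delta, alpha, bravo, alpha, bravo, delta, charlie, bravo]
i=0: L=delta R=delta -> agree -> delta
i=1: L=alpha R=alpha -> agree -> alpha
i=2: L=bravo R=bravo -> agree -> bravo
i=3: L=bravo, R=alpha=BASE -> take LEFT -> bravo
i=4: L=alpha, R=bravo=BASE -> take LEFT -> alpha
i=5: L=foxtrot=BASE, R=delta -> take RIGHT -> delta
i=6: L=foxtrot=BASE, R=charlie -> take RIGHT -> charlie
i=7: BASE=foxtrot L=charlie R=bravo all differ -> CONFLICT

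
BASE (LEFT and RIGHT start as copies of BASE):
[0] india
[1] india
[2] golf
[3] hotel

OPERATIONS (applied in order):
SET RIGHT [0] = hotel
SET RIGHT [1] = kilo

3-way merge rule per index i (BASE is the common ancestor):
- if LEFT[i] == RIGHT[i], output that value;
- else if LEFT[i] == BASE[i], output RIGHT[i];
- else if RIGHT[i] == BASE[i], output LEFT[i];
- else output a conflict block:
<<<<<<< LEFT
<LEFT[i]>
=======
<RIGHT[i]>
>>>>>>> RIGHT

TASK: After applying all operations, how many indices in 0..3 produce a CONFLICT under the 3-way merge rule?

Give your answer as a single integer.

Answer: 0

Derivation:
Final LEFT:  [india, india, golf, hotel]
Final RIGHT: [hotel, kilo, golf, hotel]
i=0: L=india=BASE, R=hotel -> take RIGHT -> hotel
i=1: L=india=BASE, R=kilo -> take RIGHT -> kilo
i=2: L=golf R=golf -> agree -> golf
i=3: L=hotel R=hotel -> agree -> hotel
Conflict count: 0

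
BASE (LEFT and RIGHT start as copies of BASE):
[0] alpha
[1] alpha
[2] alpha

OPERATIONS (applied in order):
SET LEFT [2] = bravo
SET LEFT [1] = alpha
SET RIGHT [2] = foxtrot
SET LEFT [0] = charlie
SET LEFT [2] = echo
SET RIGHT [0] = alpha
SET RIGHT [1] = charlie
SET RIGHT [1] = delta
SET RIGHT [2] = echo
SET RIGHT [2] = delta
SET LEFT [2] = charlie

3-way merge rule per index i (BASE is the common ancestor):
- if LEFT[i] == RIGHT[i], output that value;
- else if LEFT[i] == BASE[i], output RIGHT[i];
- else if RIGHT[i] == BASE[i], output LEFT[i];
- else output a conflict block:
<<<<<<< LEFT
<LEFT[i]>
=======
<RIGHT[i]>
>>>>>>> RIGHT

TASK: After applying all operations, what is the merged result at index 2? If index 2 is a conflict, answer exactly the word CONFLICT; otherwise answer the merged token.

Answer: CONFLICT

Derivation:
Final LEFT:  [charlie, alpha, charlie]
Final RIGHT: [alpha, delta, delta]
i=0: L=charlie, R=alpha=BASE -> take LEFT -> charlie
i=1: L=alpha=BASE, R=delta -> take RIGHT -> delta
i=2: BASE=alpha L=charlie R=delta all differ -> CONFLICT
Index 2 -> CONFLICT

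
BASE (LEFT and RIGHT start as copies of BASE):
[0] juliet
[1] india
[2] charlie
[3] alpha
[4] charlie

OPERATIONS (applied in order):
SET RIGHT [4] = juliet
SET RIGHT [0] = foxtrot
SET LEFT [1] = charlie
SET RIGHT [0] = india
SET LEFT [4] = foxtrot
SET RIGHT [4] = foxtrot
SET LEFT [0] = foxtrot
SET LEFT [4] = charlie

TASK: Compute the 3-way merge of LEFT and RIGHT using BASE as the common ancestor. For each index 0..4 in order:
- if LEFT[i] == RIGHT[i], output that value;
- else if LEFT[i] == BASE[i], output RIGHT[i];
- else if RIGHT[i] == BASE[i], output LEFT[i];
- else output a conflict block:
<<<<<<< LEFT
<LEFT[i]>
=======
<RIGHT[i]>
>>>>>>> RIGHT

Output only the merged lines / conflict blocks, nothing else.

Answer: <<<<<<< LEFT
foxtrot
=======
india
>>>>>>> RIGHT
charlie
charlie
alpha
foxtrot

Derivation:
Final LEFT:  [foxtrot, charlie, charlie, alpha, charlie]
Final RIGHT: [india, india, charlie, alpha, foxtrot]
i=0: BASE=juliet L=foxtrot R=india all differ -> CONFLICT
i=1: L=charlie, R=india=BASE -> take LEFT -> charlie
i=2: L=charlie R=charlie -> agree -> charlie
i=3: L=alpha R=alpha -> agree -> alpha
i=4: L=charlie=BASE, R=foxtrot -> take RIGHT -> foxtrot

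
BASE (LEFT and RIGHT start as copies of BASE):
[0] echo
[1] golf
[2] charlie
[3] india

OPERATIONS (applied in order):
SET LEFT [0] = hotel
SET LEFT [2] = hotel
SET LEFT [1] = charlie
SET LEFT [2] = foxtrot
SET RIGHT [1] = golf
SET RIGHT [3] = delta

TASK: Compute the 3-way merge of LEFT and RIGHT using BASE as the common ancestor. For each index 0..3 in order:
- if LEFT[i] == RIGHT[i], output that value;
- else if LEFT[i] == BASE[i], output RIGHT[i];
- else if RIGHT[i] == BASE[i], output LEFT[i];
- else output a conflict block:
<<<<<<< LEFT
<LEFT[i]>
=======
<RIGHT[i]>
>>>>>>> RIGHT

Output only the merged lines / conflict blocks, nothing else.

Answer: hotel
charlie
foxtrot
delta

Derivation:
Final LEFT:  [hotel, charlie, foxtrot, india]
Final RIGHT: [echo, golf, charlie, delta]
i=0: L=hotel, R=echo=BASE -> take LEFT -> hotel
i=1: L=charlie, R=golf=BASE -> take LEFT -> charlie
i=2: L=foxtrot, R=charlie=BASE -> take LEFT -> foxtrot
i=3: L=india=BASE, R=delta -> take RIGHT -> delta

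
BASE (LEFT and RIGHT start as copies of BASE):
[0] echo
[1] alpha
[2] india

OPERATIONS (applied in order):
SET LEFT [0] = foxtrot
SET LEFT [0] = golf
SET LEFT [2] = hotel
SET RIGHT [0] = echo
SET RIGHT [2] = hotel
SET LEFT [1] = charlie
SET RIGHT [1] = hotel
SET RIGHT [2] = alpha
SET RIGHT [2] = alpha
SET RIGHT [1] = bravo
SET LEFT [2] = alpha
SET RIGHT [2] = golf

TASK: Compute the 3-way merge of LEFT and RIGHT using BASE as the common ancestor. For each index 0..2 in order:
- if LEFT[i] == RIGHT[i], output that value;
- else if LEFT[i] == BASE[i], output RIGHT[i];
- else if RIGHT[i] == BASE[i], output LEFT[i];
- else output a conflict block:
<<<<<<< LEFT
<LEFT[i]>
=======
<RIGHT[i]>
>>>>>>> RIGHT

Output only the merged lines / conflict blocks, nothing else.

Final LEFT:  [golf, charlie, alpha]
Final RIGHT: [echo, bravo, golf]
i=0: L=golf, R=echo=BASE -> take LEFT -> golf
i=1: BASE=alpha L=charlie R=bravo all differ -> CONFLICT
i=2: BASE=india L=alpha R=golf all differ -> CONFLICT

Answer: golf
<<<<<<< LEFT
charlie
=======
bravo
>>>>>>> RIGHT
<<<<<<< LEFT
alpha
=======
golf
>>>>>>> RIGHT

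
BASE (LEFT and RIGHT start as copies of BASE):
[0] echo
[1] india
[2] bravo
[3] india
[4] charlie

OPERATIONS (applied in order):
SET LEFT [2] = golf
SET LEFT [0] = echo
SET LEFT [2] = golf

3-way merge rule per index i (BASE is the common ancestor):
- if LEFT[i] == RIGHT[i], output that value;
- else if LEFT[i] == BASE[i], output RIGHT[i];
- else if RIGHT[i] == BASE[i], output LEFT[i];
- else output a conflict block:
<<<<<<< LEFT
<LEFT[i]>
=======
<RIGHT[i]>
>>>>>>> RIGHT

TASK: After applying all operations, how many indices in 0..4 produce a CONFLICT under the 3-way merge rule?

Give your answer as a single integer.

Answer: 0

Derivation:
Final LEFT:  [echo, india, golf, india, charlie]
Final RIGHT: [echo, india, bravo, india, charlie]
i=0: L=echo R=echo -> agree -> echo
i=1: L=india R=india -> agree -> india
i=2: L=golf, R=bravo=BASE -> take LEFT -> golf
i=3: L=india R=india -> agree -> india
i=4: L=charlie R=charlie -> agree -> charlie
Conflict count: 0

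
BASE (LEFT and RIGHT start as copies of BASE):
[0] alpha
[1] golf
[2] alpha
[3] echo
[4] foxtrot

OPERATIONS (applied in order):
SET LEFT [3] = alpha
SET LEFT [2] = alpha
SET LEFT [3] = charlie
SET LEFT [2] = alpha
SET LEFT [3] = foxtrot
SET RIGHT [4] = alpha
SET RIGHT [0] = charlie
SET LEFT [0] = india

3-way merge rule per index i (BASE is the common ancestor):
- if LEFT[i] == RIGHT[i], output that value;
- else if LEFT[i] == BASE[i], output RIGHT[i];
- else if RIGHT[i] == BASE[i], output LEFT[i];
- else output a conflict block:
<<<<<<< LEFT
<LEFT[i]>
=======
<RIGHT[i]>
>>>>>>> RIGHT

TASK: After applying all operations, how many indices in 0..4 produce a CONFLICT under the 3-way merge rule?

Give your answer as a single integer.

Final LEFT:  [india, golf, alpha, foxtrot, foxtrot]
Final RIGHT: [charlie, golf, alpha, echo, alpha]
i=0: BASE=alpha L=india R=charlie all differ -> CONFLICT
i=1: L=golf R=golf -> agree -> golf
i=2: L=alpha R=alpha -> agree -> alpha
i=3: L=foxtrot, R=echo=BASE -> take LEFT -> foxtrot
i=4: L=foxtrot=BASE, R=alpha -> take RIGHT -> alpha
Conflict count: 1

Answer: 1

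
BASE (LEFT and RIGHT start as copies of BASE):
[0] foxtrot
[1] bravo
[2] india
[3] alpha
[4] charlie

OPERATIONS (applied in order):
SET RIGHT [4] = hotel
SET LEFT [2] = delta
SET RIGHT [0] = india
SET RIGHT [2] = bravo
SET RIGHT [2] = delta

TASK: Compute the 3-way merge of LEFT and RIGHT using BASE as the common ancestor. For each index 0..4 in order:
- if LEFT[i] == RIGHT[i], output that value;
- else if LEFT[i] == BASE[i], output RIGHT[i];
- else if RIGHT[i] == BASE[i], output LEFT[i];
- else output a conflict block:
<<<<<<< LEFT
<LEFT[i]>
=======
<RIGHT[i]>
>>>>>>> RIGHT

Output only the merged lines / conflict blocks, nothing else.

Answer: india
bravo
delta
alpha
hotel

Derivation:
Final LEFT:  [foxtrot, bravo, delta, alpha, charlie]
Final RIGHT: [india, bravo, delta, alpha, hotel]
i=0: L=foxtrot=BASE, R=india -> take RIGHT -> india
i=1: L=bravo R=bravo -> agree -> bravo
i=2: L=delta R=delta -> agree -> delta
i=3: L=alpha R=alpha -> agree -> alpha
i=4: L=charlie=BASE, R=hotel -> take RIGHT -> hotel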